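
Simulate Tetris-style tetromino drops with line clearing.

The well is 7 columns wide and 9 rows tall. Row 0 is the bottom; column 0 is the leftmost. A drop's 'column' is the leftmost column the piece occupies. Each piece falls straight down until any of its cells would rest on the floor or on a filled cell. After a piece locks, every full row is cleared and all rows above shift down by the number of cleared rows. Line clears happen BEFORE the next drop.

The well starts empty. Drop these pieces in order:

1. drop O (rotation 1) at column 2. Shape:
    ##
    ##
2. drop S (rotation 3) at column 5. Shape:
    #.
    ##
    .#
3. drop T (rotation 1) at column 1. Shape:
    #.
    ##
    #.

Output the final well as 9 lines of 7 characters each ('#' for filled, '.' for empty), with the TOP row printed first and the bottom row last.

Answer: .......
.......
.......
.......
.......
.#.....
.##..#.
.###.##
..##..#

Derivation:
Drop 1: O rot1 at col 2 lands with bottom-row=0; cleared 0 line(s) (total 0); column heights now [0 0 2 2 0 0 0], max=2
Drop 2: S rot3 at col 5 lands with bottom-row=0; cleared 0 line(s) (total 0); column heights now [0 0 2 2 0 3 2], max=3
Drop 3: T rot1 at col 1 lands with bottom-row=1; cleared 0 line(s) (total 0); column heights now [0 4 3 2 0 3 2], max=4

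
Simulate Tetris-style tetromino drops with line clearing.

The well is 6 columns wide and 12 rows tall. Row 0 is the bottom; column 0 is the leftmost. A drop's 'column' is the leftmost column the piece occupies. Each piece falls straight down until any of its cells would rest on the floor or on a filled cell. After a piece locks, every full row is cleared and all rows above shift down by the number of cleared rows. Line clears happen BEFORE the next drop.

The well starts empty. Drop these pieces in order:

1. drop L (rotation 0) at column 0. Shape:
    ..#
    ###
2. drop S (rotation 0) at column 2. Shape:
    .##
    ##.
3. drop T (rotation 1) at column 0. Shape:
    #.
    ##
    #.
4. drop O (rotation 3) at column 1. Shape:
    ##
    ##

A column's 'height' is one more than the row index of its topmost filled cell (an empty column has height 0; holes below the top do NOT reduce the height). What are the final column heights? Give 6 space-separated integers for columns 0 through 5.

Answer: 4 5 5 4 4 0

Derivation:
Drop 1: L rot0 at col 0 lands with bottom-row=0; cleared 0 line(s) (total 0); column heights now [1 1 2 0 0 0], max=2
Drop 2: S rot0 at col 2 lands with bottom-row=2; cleared 0 line(s) (total 0); column heights now [1 1 3 4 4 0], max=4
Drop 3: T rot1 at col 0 lands with bottom-row=1; cleared 0 line(s) (total 0); column heights now [4 3 3 4 4 0], max=4
Drop 4: O rot3 at col 1 lands with bottom-row=3; cleared 0 line(s) (total 0); column heights now [4 5 5 4 4 0], max=5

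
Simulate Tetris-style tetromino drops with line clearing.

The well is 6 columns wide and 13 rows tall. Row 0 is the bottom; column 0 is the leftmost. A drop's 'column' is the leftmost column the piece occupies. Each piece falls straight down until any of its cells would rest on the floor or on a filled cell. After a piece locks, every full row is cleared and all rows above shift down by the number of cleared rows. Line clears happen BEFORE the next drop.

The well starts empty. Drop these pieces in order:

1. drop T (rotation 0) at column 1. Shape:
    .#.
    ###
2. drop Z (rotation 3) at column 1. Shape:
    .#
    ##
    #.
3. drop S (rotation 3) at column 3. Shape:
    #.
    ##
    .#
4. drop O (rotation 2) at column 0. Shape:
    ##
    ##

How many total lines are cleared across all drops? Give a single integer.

Answer: 0

Derivation:
Drop 1: T rot0 at col 1 lands with bottom-row=0; cleared 0 line(s) (total 0); column heights now [0 1 2 1 0 0], max=2
Drop 2: Z rot3 at col 1 lands with bottom-row=1; cleared 0 line(s) (total 0); column heights now [0 3 4 1 0 0], max=4
Drop 3: S rot3 at col 3 lands with bottom-row=0; cleared 0 line(s) (total 0); column heights now [0 3 4 3 2 0], max=4
Drop 4: O rot2 at col 0 lands with bottom-row=3; cleared 0 line(s) (total 0); column heights now [5 5 4 3 2 0], max=5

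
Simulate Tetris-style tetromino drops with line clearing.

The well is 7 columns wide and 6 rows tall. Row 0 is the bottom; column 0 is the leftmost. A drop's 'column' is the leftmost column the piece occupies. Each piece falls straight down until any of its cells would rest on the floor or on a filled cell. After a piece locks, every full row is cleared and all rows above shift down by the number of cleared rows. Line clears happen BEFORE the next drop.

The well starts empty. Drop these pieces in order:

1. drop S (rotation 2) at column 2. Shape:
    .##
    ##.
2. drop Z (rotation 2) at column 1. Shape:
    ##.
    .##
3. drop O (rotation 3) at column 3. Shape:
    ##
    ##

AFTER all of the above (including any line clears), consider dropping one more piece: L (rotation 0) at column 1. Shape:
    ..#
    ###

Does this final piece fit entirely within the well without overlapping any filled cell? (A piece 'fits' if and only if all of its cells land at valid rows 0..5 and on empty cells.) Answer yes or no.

Answer: no

Derivation:
Drop 1: S rot2 at col 2 lands with bottom-row=0; cleared 0 line(s) (total 0); column heights now [0 0 1 2 2 0 0], max=2
Drop 2: Z rot2 at col 1 lands with bottom-row=2; cleared 0 line(s) (total 0); column heights now [0 4 4 3 2 0 0], max=4
Drop 3: O rot3 at col 3 lands with bottom-row=3; cleared 0 line(s) (total 0); column heights now [0 4 4 5 5 0 0], max=5
Test piece L rot0 at col 1 (width 3): heights before test = [0 4 4 5 5 0 0]; fits = False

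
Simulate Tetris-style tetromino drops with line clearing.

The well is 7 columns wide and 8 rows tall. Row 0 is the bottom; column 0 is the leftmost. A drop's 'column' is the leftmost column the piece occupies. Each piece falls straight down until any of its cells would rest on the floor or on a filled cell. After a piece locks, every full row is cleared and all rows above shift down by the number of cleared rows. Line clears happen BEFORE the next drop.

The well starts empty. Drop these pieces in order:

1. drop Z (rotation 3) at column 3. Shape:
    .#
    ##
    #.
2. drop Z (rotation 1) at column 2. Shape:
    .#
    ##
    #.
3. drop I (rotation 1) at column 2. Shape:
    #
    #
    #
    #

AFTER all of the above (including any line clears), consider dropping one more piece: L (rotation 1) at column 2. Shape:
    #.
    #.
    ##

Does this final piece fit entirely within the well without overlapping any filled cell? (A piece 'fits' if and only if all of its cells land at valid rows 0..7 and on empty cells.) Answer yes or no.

Drop 1: Z rot3 at col 3 lands with bottom-row=0; cleared 0 line(s) (total 0); column heights now [0 0 0 2 3 0 0], max=3
Drop 2: Z rot1 at col 2 lands with bottom-row=1; cleared 0 line(s) (total 0); column heights now [0 0 3 4 3 0 0], max=4
Drop 3: I rot1 at col 2 lands with bottom-row=3; cleared 0 line(s) (total 0); column heights now [0 0 7 4 3 0 0], max=7
Test piece L rot1 at col 2 (width 2): heights before test = [0 0 7 4 3 0 0]; fits = False

Answer: no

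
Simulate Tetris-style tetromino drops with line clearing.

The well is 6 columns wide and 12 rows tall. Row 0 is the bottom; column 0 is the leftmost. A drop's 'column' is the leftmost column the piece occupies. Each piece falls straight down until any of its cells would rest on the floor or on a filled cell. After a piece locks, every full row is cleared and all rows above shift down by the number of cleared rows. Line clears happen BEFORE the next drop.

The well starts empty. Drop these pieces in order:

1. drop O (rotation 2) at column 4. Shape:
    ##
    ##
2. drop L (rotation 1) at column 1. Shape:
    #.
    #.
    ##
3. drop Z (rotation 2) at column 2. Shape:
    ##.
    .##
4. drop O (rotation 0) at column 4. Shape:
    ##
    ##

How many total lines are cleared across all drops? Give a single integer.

Answer: 0

Derivation:
Drop 1: O rot2 at col 4 lands with bottom-row=0; cleared 0 line(s) (total 0); column heights now [0 0 0 0 2 2], max=2
Drop 2: L rot1 at col 1 lands with bottom-row=0; cleared 0 line(s) (total 0); column heights now [0 3 1 0 2 2], max=3
Drop 3: Z rot2 at col 2 lands with bottom-row=2; cleared 0 line(s) (total 0); column heights now [0 3 4 4 3 2], max=4
Drop 4: O rot0 at col 4 lands with bottom-row=3; cleared 0 line(s) (total 0); column heights now [0 3 4 4 5 5], max=5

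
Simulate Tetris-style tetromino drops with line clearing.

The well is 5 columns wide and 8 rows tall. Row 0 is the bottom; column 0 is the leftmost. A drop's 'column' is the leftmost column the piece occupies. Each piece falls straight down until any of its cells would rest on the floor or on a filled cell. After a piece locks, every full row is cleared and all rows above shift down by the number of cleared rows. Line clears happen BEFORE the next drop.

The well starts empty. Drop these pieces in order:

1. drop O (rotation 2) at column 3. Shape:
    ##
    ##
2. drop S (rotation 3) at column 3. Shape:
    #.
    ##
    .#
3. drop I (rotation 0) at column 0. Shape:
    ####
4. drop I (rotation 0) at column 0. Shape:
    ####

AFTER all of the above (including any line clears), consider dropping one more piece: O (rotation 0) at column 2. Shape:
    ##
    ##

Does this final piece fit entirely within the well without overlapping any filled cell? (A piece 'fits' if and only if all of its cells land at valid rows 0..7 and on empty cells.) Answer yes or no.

Answer: no

Derivation:
Drop 1: O rot2 at col 3 lands with bottom-row=0; cleared 0 line(s) (total 0); column heights now [0 0 0 2 2], max=2
Drop 2: S rot3 at col 3 lands with bottom-row=2; cleared 0 line(s) (total 0); column heights now [0 0 0 5 4], max=5
Drop 3: I rot0 at col 0 lands with bottom-row=5; cleared 0 line(s) (total 0); column heights now [6 6 6 6 4], max=6
Drop 4: I rot0 at col 0 lands with bottom-row=6; cleared 0 line(s) (total 0); column heights now [7 7 7 7 4], max=7
Test piece O rot0 at col 2 (width 2): heights before test = [7 7 7 7 4]; fits = False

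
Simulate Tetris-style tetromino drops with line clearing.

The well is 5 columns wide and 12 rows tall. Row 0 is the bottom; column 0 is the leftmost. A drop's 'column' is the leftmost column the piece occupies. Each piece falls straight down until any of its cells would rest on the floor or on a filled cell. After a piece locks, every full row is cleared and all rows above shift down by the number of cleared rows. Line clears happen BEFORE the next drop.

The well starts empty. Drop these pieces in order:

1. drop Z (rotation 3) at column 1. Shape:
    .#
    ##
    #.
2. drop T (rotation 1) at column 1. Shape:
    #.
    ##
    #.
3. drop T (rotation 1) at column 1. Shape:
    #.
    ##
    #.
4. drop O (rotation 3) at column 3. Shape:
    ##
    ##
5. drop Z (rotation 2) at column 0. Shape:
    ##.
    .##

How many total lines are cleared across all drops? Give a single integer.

Answer: 0

Derivation:
Drop 1: Z rot3 at col 1 lands with bottom-row=0; cleared 0 line(s) (total 0); column heights now [0 2 3 0 0], max=3
Drop 2: T rot1 at col 1 lands with bottom-row=2; cleared 0 line(s) (total 0); column heights now [0 5 4 0 0], max=5
Drop 3: T rot1 at col 1 lands with bottom-row=5; cleared 0 line(s) (total 0); column heights now [0 8 7 0 0], max=8
Drop 4: O rot3 at col 3 lands with bottom-row=0; cleared 0 line(s) (total 0); column heights now [0 8 7 2 2], max=8
Drop 5: Z rot2 at col 0 lands with bottom-row=8; cleared 0 line(s) (total 0); column heights now [10 10 9 2 2], max=10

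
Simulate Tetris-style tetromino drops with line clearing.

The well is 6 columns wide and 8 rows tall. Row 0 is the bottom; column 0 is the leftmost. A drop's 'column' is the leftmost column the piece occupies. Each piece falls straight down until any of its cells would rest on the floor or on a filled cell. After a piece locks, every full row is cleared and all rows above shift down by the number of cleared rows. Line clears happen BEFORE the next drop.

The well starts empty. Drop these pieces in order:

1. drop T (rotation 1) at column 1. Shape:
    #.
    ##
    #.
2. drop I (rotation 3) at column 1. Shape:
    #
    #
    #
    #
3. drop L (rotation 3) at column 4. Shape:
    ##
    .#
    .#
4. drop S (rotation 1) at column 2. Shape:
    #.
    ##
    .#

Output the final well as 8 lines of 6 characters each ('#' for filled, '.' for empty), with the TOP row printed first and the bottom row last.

Answer: ......
.#....
.#....
.#....
.##...
.#####
.###.#
.#...#

Derivation:
Drop 1: T rot1 at col 1 lands with bottom-row=0; cleared 0 line(s) (total 0); column heights now [0 3 2 0 0 0], max=3
Drop 2: I rot3 at col 1 lands with bottom-row=3; cleared 0 line(s) (total 0); column heights now [0 7 2 0 0 0], max=7
Drop 3: L rot3 at col 4 lands with bottom-row=0; cleared 0 line(s) (total 0); column heights now [0 7 2 0 3 3], max=7
Drop 4: S rot1 at col 2 lands with bottom-row=1; cleared 0 line(s) (total 0); column heights now [0 7 4 3 3 3], max=7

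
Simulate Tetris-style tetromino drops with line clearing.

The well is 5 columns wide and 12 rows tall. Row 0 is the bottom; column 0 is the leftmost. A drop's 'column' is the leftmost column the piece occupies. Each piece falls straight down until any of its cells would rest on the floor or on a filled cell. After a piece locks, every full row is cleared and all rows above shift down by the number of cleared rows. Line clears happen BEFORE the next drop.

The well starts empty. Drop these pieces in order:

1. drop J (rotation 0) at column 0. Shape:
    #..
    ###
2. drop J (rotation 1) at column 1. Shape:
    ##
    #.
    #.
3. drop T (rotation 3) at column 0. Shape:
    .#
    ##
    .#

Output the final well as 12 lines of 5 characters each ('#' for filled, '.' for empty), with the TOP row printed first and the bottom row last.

Drop 1: J rot0 at col 0 lands with bottom-row=0; cleared 0 line(s) (total 0); column heights now [2 1 1 0 0], max=2
Drop 2: J rot1 at col 1 lands with bottom-row=1; cleared 0 line(s) (total 0); column heights now [2 4 4 0 0], max=4
Drop 3: T rot3 at col 0 lands with bottom-row=4; cleared 0 line(s) (total 0); column heights now [6 7 4 0 0], max=7

Answer: .....
.....
.....
.....
.....
.#...
##...
.#...
.##..
.#...
##...
###..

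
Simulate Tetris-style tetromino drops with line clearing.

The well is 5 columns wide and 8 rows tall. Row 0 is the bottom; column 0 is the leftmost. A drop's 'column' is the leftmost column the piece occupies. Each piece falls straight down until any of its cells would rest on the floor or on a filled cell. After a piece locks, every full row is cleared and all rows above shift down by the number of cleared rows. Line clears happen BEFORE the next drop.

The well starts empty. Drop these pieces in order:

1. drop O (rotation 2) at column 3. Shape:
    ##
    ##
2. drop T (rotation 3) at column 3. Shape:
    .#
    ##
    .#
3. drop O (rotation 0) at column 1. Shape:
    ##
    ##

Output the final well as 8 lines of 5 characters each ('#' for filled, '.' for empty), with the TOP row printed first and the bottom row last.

Drop 1: O rot2 at col 3 lands with bottom-row=0; cleared 0 line(s) (total 0); column heights now [0 0 0 2 2], max=2
Drop 2: T rot3 at col 3 lands with bottom-row=2; cleared 0 line(s) (total 0); column heights now [0 0 0 4 5], max=5
Drop 3: O rot0 at col 1 lands with bottom-row=0; cleared 0 line(s) (total 0); column heights now [0 2 2 4 5], max=5

Answer: .....
.....
.....
....#
...##
....#
.####
.####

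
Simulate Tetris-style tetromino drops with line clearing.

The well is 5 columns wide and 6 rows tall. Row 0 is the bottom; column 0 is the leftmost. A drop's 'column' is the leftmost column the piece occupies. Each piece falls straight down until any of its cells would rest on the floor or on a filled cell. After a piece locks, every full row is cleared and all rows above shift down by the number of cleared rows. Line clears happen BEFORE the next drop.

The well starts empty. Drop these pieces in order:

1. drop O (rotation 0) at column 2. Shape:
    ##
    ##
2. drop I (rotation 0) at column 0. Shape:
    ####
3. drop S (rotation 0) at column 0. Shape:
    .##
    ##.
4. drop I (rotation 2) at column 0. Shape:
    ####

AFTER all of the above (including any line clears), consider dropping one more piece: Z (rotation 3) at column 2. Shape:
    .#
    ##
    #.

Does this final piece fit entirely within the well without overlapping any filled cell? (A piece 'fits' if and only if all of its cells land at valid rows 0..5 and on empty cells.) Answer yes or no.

Drop 1: O rot0 at col 2 lands with bottom-row=0; cleared 0 line(s) (total 0); column heights now [0 0 2 2 0], max=2
Drop 2: I rot0 at col 0 lands with bottom-row=2; cleared 0 line(s) (total 0); column heights now [3 3 3 3 0], max=3
Drop 3: S rot0 at col 0 lands with bottom-row=3; cleared 0 line(s) (total 0); column heights now [4 5 5 3 0], max=5
Drop 4: I rot2 at col 0 lands with bottom-row=5; cleared 0 line(s) (total 0); column heights now [6 6 6 6 0], max=6
Test piece Z rot3 at col 2 (width 2): heights before test = [6 6 6 6 0]; fits = False

Answer: no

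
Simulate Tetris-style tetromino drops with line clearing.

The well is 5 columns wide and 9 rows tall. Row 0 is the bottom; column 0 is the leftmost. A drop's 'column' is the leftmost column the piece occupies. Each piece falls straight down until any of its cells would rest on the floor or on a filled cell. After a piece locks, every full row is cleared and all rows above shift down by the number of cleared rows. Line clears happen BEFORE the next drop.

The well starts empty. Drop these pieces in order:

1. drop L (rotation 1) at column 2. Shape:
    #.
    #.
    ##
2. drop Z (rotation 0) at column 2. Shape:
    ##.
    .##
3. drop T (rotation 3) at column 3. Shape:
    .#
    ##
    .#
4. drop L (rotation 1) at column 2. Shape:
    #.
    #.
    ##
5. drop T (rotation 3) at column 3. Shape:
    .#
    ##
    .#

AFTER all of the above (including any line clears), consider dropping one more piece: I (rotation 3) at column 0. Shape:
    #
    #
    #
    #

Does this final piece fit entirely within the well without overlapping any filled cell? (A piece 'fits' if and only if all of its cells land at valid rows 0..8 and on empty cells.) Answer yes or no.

Answer: yes

Derivation:
Drop 1: L rot1 at col 2 lands with bottom-row=0; cleared 0 line(s) (total 0); column heights now [0 0 3 1 0], max=3
Drop 2: Z rot0 at col 2 lands with bottom-row=2; cleared 0 line(s) (total 0); column heights now [0 0 4 4 3], max=4
Drop 3: T rot3 at col 3 lands with bottom-row=3; cleared 0 line(s) (total 0); column heights now [0 0 4 5 6], max=6
Drop 4: L rot1 at col 2 lands with bottom-row=5; cleared 0 line(s) (total 0); column heights now [0 0 8 6 6], max=8
Drop 5: T rot3 at col 3 lands with bottom-row=6; cleared 0 line(s) (total 0); column heights now [0 0 8 8 9], max=9
Test piece I rot3 at col 0 (width 1): heights before test = [0 0 8 8 9]; fits = True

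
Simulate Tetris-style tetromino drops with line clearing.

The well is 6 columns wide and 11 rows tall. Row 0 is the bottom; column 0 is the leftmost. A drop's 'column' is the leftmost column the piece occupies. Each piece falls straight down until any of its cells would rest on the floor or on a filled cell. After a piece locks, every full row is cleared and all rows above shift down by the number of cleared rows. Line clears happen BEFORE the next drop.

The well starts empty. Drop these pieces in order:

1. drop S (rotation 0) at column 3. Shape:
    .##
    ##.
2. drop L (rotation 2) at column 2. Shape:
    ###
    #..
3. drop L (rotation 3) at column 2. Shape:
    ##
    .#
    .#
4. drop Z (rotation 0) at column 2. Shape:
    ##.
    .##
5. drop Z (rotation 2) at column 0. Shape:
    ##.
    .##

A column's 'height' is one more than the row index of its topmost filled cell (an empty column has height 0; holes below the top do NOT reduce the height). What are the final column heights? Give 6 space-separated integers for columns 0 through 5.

Drop 1: S rot0 at col 3 lands with bottom-row=0; cleared 0 line(s) (total 0); column heights now [0 0 0 1 2 2], max=2
Drop 2: L rot2 at col 2 lands with bottom-row=1; cleared 0 line(s) (total 0); column heights now [0 0 3 3 3 2], max=3
Drop 3: L rot3 at col 2 lands with bottom-row=3; cleared 0 line(s) (total 0); column heights now [0 0 6 6 3 2], max=6
Drop 4: Z rot0 at col 2 lands with bottom-row=6; cleared 0 line(s) (total 0); column heights now [0 0 8 8 7 2], max=8
Drop 5: Z rot2 at col 0 lands with bottom-row=8; cleared 0 line(s) (total 0); column heights now [10 10 9 8 7 2], max=10

Answer: 10 10 9 8 7 2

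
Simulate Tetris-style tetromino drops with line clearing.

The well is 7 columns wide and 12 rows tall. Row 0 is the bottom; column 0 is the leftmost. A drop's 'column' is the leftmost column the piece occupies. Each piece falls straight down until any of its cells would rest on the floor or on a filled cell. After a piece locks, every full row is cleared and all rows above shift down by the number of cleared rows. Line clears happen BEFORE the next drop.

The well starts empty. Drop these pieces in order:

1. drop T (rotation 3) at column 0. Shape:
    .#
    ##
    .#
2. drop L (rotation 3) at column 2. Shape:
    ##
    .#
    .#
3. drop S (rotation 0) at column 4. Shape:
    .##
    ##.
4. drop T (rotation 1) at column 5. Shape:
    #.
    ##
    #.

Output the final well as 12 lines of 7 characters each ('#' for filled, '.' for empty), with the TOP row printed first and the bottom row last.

Answer: .......
.......
.......
.......
.......
.......
.......
.....#.
.....##
.###.#.
##.#.##
.#.###.

Derivation:
Drop 1: T rot3 at col 0 lands with bottom-row=0; cleared 0 line(s) (total 0); column heights now [2 3 0 0 0 0 0], max=3
Drop 2: L rot3 at col 2 lands with bottom-row=0; cleared 0 line(s) (total 0); column heights now [2 3 3 3 0 0 0], max=3
Drop 3: S rot0 at col 4 lands with bottom-row=0; cleared 0 line(s) (total 0); column heights now [2 3 3 3 1 2 2], max=3
Drop 4: T rot1 at col 5 lands with bottom-row=2; cleared 0 line(s) (total 0); column heights now [2 3 3 3 1 5 4], max=5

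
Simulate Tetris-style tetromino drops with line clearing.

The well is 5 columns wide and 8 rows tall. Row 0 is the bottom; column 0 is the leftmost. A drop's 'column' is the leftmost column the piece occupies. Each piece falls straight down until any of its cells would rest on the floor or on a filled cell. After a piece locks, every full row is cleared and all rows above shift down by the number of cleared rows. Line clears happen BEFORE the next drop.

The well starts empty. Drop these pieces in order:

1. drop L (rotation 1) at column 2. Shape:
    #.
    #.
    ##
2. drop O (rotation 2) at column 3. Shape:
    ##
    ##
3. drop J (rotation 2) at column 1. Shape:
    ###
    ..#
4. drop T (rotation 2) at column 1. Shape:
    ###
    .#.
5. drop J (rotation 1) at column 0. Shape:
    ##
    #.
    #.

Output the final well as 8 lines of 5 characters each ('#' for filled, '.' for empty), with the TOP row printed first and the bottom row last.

Answer: ##...
####.
#.#..
.###.
...#.
..###
..###
..##.

Derivation:
Drop 1: L rot1 at col 2 lands with bottom-row=0; cleared 0 line(s) (total 0); column heights now [0 0 3 1 0], max=3
Drop 2: O rot2 at col 3 lands with bottom-row=1; cleared 0 line(s) (total 0); column heights now [0 0 3 3 3], max=3
Drop 3: J rot2 at col 1 lands with bottom-row=3; cleared 0 line(s) (total 0); column heights now [0 5 5 5 3], max=5
Drop 4: T rot2 at col 1 lands with bottom-row=5; cleared 0 line(s) (total 0); column heights now [0 7 7 7 3], max=7
Drop 5: J rot1 at col 0 lands with bottom-row=5; cleared 0 line(s) (total 0); column heights now [8 8 7 7 3], max=8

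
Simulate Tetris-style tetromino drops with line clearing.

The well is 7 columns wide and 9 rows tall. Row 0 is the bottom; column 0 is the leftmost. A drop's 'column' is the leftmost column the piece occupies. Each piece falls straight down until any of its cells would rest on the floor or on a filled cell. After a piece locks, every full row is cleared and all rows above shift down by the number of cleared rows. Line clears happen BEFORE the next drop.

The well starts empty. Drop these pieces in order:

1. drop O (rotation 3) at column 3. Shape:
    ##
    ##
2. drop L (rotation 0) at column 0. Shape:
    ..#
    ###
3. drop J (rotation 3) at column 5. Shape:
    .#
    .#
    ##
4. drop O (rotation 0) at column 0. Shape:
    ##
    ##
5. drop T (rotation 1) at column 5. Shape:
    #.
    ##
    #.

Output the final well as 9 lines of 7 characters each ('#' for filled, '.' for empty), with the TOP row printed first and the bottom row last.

Drop 1: O rot3 at col 3 lands with bottom-row=0; cleared 0 line(s) (total 0); column heights now [0 0 0 2 2 0 0], max=2
Drop 2: L rot0 at col 0 lands with bottom-row=0; cleared 0 line(s) (total 0); column heights now [1 1 2 2 2 0 0], max=2
Drop 3: J rot3 at col 5 lands with bottom-row=0; cleared 1 line(s) (total 1); column heights now [0 0 1 1 1 0 2], max=2
Drop 4: O rot0 at col 0 lands with bottom-row=0; cleared 0 line(s) (total 1); column heights now [2 2 1 1 1 0 2], max=2
Drop 5: T rot1 at col 5 lands with bottom-row=1; cleared 0 line(s) (total 1); column heights now [2 2 1 1 1 4 3], max=4

Answer: .......
.......
.......
.......
.......
.....#.
.....##
##...##
#####.#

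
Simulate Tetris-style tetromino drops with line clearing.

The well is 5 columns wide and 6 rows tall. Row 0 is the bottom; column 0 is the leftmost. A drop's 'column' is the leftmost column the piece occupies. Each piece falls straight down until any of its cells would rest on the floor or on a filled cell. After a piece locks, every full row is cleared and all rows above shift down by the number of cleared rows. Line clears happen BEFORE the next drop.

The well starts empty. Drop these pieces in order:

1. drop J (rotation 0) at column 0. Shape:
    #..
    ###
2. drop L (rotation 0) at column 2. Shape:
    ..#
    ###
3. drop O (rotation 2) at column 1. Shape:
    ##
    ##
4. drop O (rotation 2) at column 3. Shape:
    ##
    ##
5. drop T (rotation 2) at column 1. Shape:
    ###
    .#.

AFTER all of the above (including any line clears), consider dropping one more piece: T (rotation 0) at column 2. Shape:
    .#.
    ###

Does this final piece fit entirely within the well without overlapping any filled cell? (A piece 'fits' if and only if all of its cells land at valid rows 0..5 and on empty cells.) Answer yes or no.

Drop 1: J rot0 at col 0 lands with bottom-row=0; cleared 0 line(s) (total 0); column heights now [2 1 1 0 0], max=2
Drop 2: L rot0 at col 2 lands with bottom-row=1; cleared 0 line(s) (total 0); column heights now [2 1 2 2 3], max=3
Drop 3: O rot2 at col 1 lands with bottom-row=2; cleared 0 line(s) (total 0); column heights now [2 4 4 2 3], max=4
Drop 4: O rot2 at col 3 lands with bottom-row=3; cleared 0 line(s) (total 0); column heights now [2 4 4 5 5], max=5
Drop 5: T rot2 at col 1 lands with bottom-row=4; cleared 0 line(s) (total 0); column heights now [2 6 6 6 5], max=6
Test piece T rot0 at col 2 (width 3): heights before test = [2 6 6 6 5]; fits = False

Answer: no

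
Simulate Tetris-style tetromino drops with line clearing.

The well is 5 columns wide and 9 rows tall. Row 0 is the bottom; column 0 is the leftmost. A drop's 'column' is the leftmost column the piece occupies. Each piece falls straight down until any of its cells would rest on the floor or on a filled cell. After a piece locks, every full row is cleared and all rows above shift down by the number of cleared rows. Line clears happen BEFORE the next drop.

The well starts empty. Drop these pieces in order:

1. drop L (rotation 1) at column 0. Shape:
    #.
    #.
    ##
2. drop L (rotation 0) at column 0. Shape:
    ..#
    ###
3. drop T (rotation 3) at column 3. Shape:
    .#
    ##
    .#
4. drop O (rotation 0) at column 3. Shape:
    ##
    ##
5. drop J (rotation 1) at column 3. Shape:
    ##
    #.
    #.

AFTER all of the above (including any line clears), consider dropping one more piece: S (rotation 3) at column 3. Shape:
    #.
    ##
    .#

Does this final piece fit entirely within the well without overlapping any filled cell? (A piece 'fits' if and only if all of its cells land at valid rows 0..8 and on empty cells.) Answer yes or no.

Answer: no

Derivation:
Drop 1: L rot1 at col 0 lands with bottom-row=0; cleared 0 line(s) (total 0); column heights now [3 1 0 0 0], max=3
Drop 2: L rot0 at col 0 lands with bottom-row=3; cleared 0 line(s) (total 0); column heights now [4 4 5 0 0], max=5
Drop 3: T rot3 at col 3 lands with bottom-row=0; cleared 0 line(s) (total 0); column heights now [4 4 5 2 3], max=5
Drop 4: O rot0 at col 3 lands with bottom-row=3; cleared 1 line(s) (total 1); column heights now [3 1 4 4 4], max=4
Drop 5: J rot1 at col 3 lands with bottom-row=4; cleared 0 line(s) (total 1); column heights now [3 1 4 7 7], max=7
Test piece S rot3 at col 3 (width 2): heights before test = [3 1 4 7 7]; fits = False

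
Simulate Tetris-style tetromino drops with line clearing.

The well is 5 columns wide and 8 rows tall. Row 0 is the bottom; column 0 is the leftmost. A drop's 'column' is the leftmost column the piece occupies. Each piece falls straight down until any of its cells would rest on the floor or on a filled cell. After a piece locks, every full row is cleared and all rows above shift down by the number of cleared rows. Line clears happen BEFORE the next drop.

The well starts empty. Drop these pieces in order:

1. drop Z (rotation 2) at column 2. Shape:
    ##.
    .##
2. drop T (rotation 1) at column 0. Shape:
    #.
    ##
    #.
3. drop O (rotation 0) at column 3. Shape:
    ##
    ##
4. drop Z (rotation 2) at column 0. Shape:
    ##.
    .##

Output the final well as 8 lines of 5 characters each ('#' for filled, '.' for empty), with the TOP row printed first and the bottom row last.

Drop 1: Z rot2 at col 2 lands with bottom-row=0; cleared 0 line(s) (total 0); column heights now [0 0 2 2 1], max=2
Drop 2: T rot1 at col 0 lands with bottom-row=0; cleared 0 line(s) (total 0); column heights now [3 2 2 2 1], max=3
Drop 3: O rot0 at col 3 lands with bottom-row=2; cleared 0 line(s) (total 0); column heights now [3 2 2 4 4], max=4
Drop 4: Z rot2 at col 0 lands with bottom-row=2; cleared 1 line(s) (total 1); column heights now [3 3 2 3 3], max=3

Answer: .....
.....
.....
.....
.....
##.##
####.
#..##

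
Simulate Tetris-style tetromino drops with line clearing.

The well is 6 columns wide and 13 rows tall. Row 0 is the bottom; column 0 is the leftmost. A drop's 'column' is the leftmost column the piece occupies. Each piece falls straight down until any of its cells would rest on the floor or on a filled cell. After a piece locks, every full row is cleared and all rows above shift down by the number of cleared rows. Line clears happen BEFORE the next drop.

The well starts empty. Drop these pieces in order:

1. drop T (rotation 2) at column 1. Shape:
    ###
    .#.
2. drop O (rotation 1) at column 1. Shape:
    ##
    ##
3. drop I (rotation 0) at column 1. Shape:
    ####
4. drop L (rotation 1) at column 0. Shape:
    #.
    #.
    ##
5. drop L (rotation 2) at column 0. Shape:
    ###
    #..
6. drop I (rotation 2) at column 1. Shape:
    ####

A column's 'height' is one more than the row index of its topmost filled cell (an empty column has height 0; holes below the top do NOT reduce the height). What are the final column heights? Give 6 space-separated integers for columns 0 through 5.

Answer: 10 11 11 11 11 0

Derivation:
Drop 1: T rot2 at col 1 lands with bottom-row=0; cleared 0 line(s) (total 0); column heights now [0 2 2 2 0 0], max=2
Drop 2: O rot1 at col 1 lands with bottom-row=2; cleared 0 line(s) (total 0); column heights now [0 4 4 2 0 0], max=4
Drop 3: I rot0 at col 1 lands with bottom-row=4; cleared 0 line(s) (total 0); column heights now [0 5 5 5 5 0], max=5
Drop 4: L rot1 at col 0 lands with bottom-row=5; cleared 0 line(s) (total 0); column heights now [8 6 5 5 5 0], max=8
Drop 5: L rot2 at col 0 lands with bottom-row=8; cleared 0 line(s) (total 0); column heights now [10 10 10 5 5 0], max=10
Drop 6: I rot2 at col 1 lands with bottom-row=10; cleared 0 line(s) (total 0); column heights now [10 11 11 11 11 0], max=11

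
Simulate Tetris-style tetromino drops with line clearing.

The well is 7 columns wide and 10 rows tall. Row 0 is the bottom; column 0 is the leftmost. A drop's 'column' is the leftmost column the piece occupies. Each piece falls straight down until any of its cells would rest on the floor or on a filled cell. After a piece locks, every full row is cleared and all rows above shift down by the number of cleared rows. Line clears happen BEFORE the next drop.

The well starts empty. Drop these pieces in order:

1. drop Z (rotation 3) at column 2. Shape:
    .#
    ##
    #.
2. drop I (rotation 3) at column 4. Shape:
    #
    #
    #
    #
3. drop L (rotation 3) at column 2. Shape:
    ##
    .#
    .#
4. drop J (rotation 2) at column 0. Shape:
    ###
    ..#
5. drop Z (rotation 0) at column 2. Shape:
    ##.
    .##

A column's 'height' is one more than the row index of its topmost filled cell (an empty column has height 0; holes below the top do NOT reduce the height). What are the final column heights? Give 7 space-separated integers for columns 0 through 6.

Answer: 8 8 9 9 8 0 0

Derivation:
Drop 1: Z rot3 at col 2 lands with bottom-row=0; cleared 0 line(s) (total 0); column heights now [0 0 2 3 0 0 0], max=3
Drop 2: I rot3 at col 4 lands with bottom-row=0; cleared 0 line(s) (total 0); column heights now [0 0 2 3 4 0 0], max=4
Drop 3: L rot3 at col 2 lands with bottom-row=3; cleared 0 line(s) (total 0); column heights now [0 0 6 6 4 0 0], max=6
Drop 4: J rot2 at col 0 lands with bottom-row=6; cleared 0 line(s) (total 0); column heights now [8 8 8 6 4 0 0], max=8
Drop 5: Z rot0 at col 2 lands with bottom-row=7; cleared 0 line(s) (total 0); column heights now [8 8 9 9 8 0 0], max=9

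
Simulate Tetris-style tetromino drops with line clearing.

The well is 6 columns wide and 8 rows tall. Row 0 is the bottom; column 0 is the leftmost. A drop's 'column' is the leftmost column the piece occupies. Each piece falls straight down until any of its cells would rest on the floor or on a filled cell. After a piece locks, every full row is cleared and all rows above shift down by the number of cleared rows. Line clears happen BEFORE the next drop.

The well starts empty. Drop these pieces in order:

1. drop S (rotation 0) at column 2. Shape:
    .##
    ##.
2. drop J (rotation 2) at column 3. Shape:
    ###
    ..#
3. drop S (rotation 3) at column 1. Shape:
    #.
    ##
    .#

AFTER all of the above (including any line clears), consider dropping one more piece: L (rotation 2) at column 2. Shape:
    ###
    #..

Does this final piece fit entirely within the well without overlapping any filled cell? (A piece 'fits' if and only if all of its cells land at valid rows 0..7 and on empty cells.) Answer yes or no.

Drop 1: S rot0 at col 2 lands with bottom-row=0; cleared 0 line(s) (total 0); column heights now [0 0 1 2 2 0], max=2
Drop 2: J rot2 at col 3 lands with bottom-row=1; cleared 0 line(s) (total 0); column heights now [0 0 1 3 3 3], max=3
Drop 3: S rot3 at col 1 lands with bottom-row=1; cleared 0 line(s) (total 0); column heights now [0 4 3 3 3 3], max=4
Test piece L rot2 at col 2 (width 3): heights before test = [0 4 3 3 3 3]; fits = True

Answer: yes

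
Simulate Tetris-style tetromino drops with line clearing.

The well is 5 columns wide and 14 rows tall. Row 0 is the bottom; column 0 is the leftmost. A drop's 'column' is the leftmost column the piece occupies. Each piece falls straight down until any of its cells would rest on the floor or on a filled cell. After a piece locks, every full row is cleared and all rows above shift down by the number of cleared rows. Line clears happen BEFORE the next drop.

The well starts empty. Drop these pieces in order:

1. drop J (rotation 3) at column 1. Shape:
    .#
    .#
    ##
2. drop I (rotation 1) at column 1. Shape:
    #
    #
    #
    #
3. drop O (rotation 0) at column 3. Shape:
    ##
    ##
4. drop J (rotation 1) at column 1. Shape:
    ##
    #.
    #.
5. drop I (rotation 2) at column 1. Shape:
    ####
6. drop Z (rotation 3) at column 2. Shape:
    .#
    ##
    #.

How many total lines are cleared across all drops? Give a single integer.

Drop 1: J rot3 at col 1 lands with bottom-row=0; cleared 0 line(s) (total 0); column heights now [0 1 3 0 0], max=3
Drop 2: I rot1 at col 1 lands with bottom-row=1; cleared 0 line(s) (total 0); column heights now [0 5 3 0 0], max=5
Drop 3: O rot0 at col 3 lands with bottom-row=0; cleared 0 line(s) (total 0); column heights now [0 5 3 2 2], max=5
Drop 4: J rot1 at col 1 lands with bottom-row=5; cleared 0 line(s) (total 0); column heights now [0 8 8 2 2], max=8
Drop 5: I rot2 at col 1 lands with bottom-row=8; cleared 0 line(s) (total 0); column heights now [0 9 9 9 9], max=9
Drop 6: Z rot3 at col 2 lands with bottom-row=9; cleared 0 line(s) (total 0); column heights now [0 9 11 12 9], max=12

Answer: 0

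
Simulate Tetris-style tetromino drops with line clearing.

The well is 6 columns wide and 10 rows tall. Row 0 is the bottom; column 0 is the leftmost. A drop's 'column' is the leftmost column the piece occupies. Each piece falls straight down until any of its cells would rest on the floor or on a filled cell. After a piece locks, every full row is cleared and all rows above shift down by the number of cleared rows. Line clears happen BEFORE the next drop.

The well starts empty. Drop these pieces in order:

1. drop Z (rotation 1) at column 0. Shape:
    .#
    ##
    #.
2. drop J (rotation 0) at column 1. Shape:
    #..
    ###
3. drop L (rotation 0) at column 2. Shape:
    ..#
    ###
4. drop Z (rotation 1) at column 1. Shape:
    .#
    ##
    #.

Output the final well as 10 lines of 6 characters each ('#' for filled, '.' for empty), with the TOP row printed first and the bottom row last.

Answer: ......
......
..#...
.##...
.#..#.
.####.
.###..
.#....
##....
#.....

Derivation:
Drop 1: Z rot1 at col 0 lands with bottom-row=0; cleared 0 line(s) (total 0); column heights now [2 3 0 0 0 0], max=3
Drop 2: J rot0 at col 1 lands with bottom-row=3; cleared 0 line(s) (total 0); column heights now [2 5 4 4 0 0], max=5
Drop 3: L rot0 at col 2 lands with bottom-row=4; cleared 0 line(s) (total 0); column heights now [2 5 5 5 6 0], max=6
Drop 4: Z rot1 at col 1 lands with bottom-row=5; cleared 0 line(s) (total 0); column heights now [2 7 8 5 6 0], max=8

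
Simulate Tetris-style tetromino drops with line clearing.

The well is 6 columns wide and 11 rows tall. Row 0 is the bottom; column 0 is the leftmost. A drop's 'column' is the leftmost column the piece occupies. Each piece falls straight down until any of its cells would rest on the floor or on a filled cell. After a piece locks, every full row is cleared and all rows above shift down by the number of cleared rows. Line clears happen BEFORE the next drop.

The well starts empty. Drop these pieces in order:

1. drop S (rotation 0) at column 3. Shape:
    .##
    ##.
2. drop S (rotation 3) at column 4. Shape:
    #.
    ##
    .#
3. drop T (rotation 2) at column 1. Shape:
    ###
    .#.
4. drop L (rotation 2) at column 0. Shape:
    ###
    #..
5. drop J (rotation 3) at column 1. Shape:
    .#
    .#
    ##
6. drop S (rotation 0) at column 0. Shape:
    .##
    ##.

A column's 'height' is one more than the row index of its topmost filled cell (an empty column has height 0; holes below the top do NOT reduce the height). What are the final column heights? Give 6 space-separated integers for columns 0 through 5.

Answer: 5 6 6 1 4 3

Derivation:
Drop 1: S rot0 at col 3 lands with bottom-row=0; cleared 0 line(s) (total 0); column heights now [0 0 0 1 2 2], max=2
Drop 2: S rot3 at col 4 lands with bottom-row=2; cleared 0 line(s) (total 0); column heights now [0 0 0 1 5 4], max=5
Drop 3: T rot2 at col 1 lands with bottom-row=0; cleared 0 line(s) (total 0); column heights now [0 2 2 2 5 4], max=5
Drop 4: L rot2 at col 0 lands with bottom-row=1; cleared 1 line(s) (total 1); column heights now [2 2 2 1 4 3], max=4
Drop 5: J rot3 at col 1 lands with bottom-row=2; cleared 0 line(s) (total 1); column heights now [2 3 5 1 4 3], max=5
Drop 6: S rot0 at col 0 lands with bottom-row=4; cleared 0 line(s) (total 1); column heights now [5 6 6 1 4 3], max=6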